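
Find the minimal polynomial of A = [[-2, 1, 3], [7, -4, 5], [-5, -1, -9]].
m_A(x) = (x + 5)^3

The characteristic polynomial factors as (x + 5)^3. The minimal polynomial is ∏(x - λ)^{k_λ} where k_λ is the size of the largest Jordan block at λ.

For λ = -5: rank(A + 5I) = 2, and the largest Jordan block has size 3 (the smallest k with rank((A + 5I)^k) = rank((A + 5I)^(k+1))).

So m_A(x) = (x + 5)^3.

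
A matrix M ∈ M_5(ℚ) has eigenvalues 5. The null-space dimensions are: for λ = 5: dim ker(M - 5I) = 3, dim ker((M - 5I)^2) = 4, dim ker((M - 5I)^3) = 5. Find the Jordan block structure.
λ = 5: successive nullity increments [3, 1, 1] count blocks of size ≥ k; block sizes are [3, 1, 1].

Jordan blocks: (5, 3), (5, 1), (5, 1)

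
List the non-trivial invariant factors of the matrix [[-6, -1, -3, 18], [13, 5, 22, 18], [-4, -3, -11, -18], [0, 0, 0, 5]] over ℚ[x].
(x - 5)(x + 4)^3

The Jordan structure of A has elementary divisors (x + 4)^3, (x - 5). Arranging the block sizes at each eigenvalue in decreasing order and taking row products gives the invariant factors.

Invariant factors (smallest first, each dividing the next): (x - 5)(x + 4)^3.

Check: the last factor (x - 5)(x + 4)^3 is the minimal polynomial, and the product (x - 5)(x + 4)^3 is the characteristic polynomial.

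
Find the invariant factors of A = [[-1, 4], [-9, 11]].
(x - 5)^2

The Jordan structure of A has elementary divisors (x - 5)^2. Arranging the block sizes at each eigenvalue in decreasing order and taking row products gives the invariant factors.

Invariant factors (smallest first, each dividing the next): (x - 5)^2.

Check: the last factor (x - 5)^2 is the minimal polynomial, and the product (x - 5)^2 is the characteristic polynomial.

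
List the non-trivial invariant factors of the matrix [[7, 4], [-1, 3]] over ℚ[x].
(x - 5)^2

The Jordan structure of A has elementary divisors (x - 5)^2. Arranging the block sizes at each eigenvalue in decreasing order and taking row products gives the invariant factors.

Invariant factors (smallest first, each dividing the next): (x - 5)^2.

Check: the last factor (x - 5)^2 is the minimal polynomial, and the product (x - 5)^2 is the characteristic polynomial.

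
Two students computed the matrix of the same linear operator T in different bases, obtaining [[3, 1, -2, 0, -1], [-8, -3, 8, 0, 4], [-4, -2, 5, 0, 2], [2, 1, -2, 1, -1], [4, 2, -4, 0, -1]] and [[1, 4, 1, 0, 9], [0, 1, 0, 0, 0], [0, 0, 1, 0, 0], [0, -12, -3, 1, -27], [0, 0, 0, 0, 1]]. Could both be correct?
Two matrices over a field are similar if and only if they have the same invariant factors.

Both A and B have characteristic polynomial (x - 1)^5 and minimal polynomial (x - 1)^2. Computing further, both have invariant factors x - 1, x - 1, x - 1, (x - 1)^2. Hence A and B are similar.

Yes.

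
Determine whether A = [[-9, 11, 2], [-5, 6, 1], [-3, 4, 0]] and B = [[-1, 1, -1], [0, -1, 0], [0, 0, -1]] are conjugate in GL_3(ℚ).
No.

Both have characteristic polynomial (x + 1)^3, but the minimal polynomial of A is (x + 1)^3 while the minimal polynomial of B is (x + 1)^2. The minimal polynomial is a similarity invariant, so A and B are not similar.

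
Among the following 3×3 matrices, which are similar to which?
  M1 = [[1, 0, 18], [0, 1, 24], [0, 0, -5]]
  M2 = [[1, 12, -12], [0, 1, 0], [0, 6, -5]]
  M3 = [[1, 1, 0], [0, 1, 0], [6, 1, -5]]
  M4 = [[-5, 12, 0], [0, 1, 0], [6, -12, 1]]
2 classes: {M1, M2, M4}, {M3}

Characteristic polynomials: χ_{M1} = (x - 1)^2(x + 5), χ_{M2} = (x - 1)^2(x + 5), χ_{M3} = (x - 1)^2(x + 5), χ_{M4} = (x - 1)^2(x + 5).

{M1, M2, M4}: invariant factors x - 1, (x - 1)(x + 5).

{M3}: invariant factors (x - 1)^2(x + 5).

Matrices are similar if and only if their invariant-factor lists agree; the partition into similarity classes is {M1, M2, M4}, {M3}.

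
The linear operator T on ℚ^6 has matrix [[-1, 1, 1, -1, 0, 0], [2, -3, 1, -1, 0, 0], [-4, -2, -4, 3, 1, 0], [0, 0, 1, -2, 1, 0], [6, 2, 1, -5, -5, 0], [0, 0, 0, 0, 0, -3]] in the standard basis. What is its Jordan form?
The characteristic polynomial is det(xI - A) = (x + 3)^6, so the eigenvalues are -3 (algebraic multiplicity 6).

For λ = -3: rank(A + 3I) = 3, rank((A + 3I)^2) = 1, rank((A + 3I)^3) = 0. The eigenspace has dimension 6 - 3 = 3, so there are 3 Jordan blocks; the rank sequence gives block sizes [3, 2, 1].

Assembling the blocks gives the Jordan form J above.

J = [[-3, 1, 0, 0, 0, 0], [0, -3, 1, 0, 0, 0], [0, 0, -3, 0, 0, 0], [0, 0, 0, -3, 1, 0], [0, 0, 0, 0, -3, 0], [0, 0, 0, 0, 0, -3]]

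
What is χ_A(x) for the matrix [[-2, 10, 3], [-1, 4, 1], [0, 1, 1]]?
xI - A = [[x + 2, -10, -3], [1, x - 4, -1], [0, -1, x - 1]].

Expanding det(xI - A) along the first row:
det(xI - A) = + (x + 2)·det([[x - 4, -1], [-1, x - 1]]) - (-10)·det([[1, -1], [0, x - 1]]) + (-3)·det([[1, x - 4], [0, -1]]).

Evaluating gives χ_A(x) = x^3 - 3x^2 + 3x - 1 = (x - 1)^3.

χ_A(x) = (x - 1)^3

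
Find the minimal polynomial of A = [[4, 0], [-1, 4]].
The characteristic polynomial factors as (x - 4)^2. The minimal polynomial is ∏(x - λ)^{k_λ} where k_λ is the size of the largest Jordan block at λ.

For λ = 4: rank(A - 4I) = 1, and the largest Jordan block has size 2 (the smallest k with rank((A - 4I)^k) = rank((A - 4I)^(k+1))).

So m_A(x) = (x - 4)^2.

m_A(x) = (x - 4)^2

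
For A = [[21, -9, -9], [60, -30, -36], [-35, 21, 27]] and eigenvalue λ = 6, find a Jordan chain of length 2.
We seek v_1 ∈ ker((A - 6I)^2) \ ker(A - 6I), then set v_{i+1} = (A - 6I) v_i.

One such chain is v_1 = [[-2, -7, 4]]^T, v_2 = [[-3, -12, 7]]^T. Check: (A - 6I) v_2 = [[0, 0, 0]]^T = 0.

v_1 = [[-2, -7, 4]]^T, v_2 = [[-3, -12, 7]]^T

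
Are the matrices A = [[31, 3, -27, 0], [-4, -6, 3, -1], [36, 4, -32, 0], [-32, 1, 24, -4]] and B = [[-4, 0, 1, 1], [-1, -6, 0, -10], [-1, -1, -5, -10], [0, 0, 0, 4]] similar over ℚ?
Yes.

Two matrices over a field are similar if and only if they have the same invariant factors.

Both A and B have characteristic polynomial (x - 4)(x + 5)^3 and minimal polynomial (x - 4)(x + 5)^3. Computing further, both have invariant factors (x - 4)(x + 5)^3. Hence A and B are similar.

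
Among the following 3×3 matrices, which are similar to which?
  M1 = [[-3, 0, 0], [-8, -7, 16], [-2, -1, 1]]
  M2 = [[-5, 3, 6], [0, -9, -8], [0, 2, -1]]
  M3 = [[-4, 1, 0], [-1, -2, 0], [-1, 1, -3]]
Characteristic polynomials: χ_{M1} = (x + 3)^3, χ_{M2} = (x + 5)^3, χ_{M3} = (x + 3)^3.

{M1, M3}: invariant factors x + 3, (x + 3)^2.

{M2}: invariant factors x + 5, (x + 5)^2.

Matrices are similar if and only if their invariant-factor lists agree; the partition into similarity classes is {M1, M3}, {M2}.

2 classes: {M1, M3}, {M2}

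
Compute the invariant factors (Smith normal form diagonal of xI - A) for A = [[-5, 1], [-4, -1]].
The Jordan structure of A has elementary divisors (x + 3)^2. Arranging the block sizes at each eigenvalue in decreasing order and taking row products gives the invariant factors.

Invariant factors (smallest first, each dividing the next): (x + 3)^2.

Check: the last factor (x + 3)^2 is the minimal polynomial, and the product (x + 3)^2 is the characteristic polynomial.

(x + 3)^2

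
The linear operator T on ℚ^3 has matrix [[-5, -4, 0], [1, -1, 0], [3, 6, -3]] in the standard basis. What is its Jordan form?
The characteristic polynomial is det(xI - A) = (x + 3)^3, so the eigenvalues are -3 (algebraic multiplicity 3).

For λ = -3: rank(A + 3I) = 1, rank((A + 3I)^2) = 0. The eigenspace has dimension 3 - 1 = 2, so there are 2 Jordan blocks; the rank sequence gives block sizes [2, 1].

Assembling the blocks gives the Jordan form J above.

J = [[-3, 1, 0], [0, -3, 0], [0, 0, -3]]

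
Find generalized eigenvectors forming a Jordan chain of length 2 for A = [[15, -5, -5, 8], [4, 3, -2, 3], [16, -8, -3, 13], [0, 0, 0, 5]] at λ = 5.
We seek v_1 ∈ ker((A - 5I)^2) \ ker(A - 5I), then set v_{i+1} = (A - 5I) v_i.

One such chain is v_1 = [[0, 0, 1, 1]]^T, v_2 = [[3, 1, 5, 0]]^T. Check: (A - 5I) v_2 = [[0, 0, 0, 0]]^T = 0.

v_1 = [[0, 0, 1, 1]]^T, v_2 = [[3, 1, 5, 0]]^T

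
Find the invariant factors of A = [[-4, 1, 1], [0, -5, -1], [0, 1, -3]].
The Jordan structure of A has elementary divisors (x + 4)^2, (x + 4). Arranging the block sizes at each eigenvalue in decreasing order and taking row products gives the invariant factors.

Invariant factors (smallest first, each dividing the next): x + 4, (x + 4)^2.

Check: the last factor (x + 4)^2 is the minimal polynomial, and the product (x + 4)^3 is the characteristic polynomial.

x + 4, (x + 4)^2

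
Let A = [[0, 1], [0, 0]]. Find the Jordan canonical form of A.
J = [[0, 1], [0, 0]]

The characteristic polynomial is det(xI - A) = x^2, so the eigenvalues are 0 (algebraic multiplicity 2).

For λ = 0: rank(A) = 1, rank(A^2) = 0. The eigenspace has dimension 2 - 1 = 1, so there is 1 Jordan block; the rank sequence gives block sizes [2].

Assembling the blocks gives the Jordan form J above.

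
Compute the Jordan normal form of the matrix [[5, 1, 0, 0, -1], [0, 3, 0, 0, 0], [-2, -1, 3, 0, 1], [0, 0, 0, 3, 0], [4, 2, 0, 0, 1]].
The characteristic polynomial is det(xI - A) = (x - 3)^5, so the eigenvalues are 3 (algebraic multiplicity 5).

For λ = 3: rank(A - 3I) = 1, rank((A - 3I)^2) = 0. The eigenspace has dimension 5 - 1 = 4, so there are 4 Jordan blocks; the rank sequence gives block sizes [2, 1, 1, 1].

Assembling the blocks gives the Jordan form J above.

J = [[3, 1, 0, 0, 0], [0, 3, 0, 0, 0], [0, 0, 3, 0, 0], [0, 0, 0, 3, 0], [0, 0, 0, 0, 3]]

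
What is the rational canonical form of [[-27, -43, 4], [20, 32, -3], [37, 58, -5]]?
The invariant factors of A (the non-unit diagonal entries of the Smith normal form of xI - A over ℚ[x]) are x^3 - 3x + 1, each dividing the next. The characteristic polynomial is their product, x^3 - 3x + 1.

The rational canonical form is the block-diagonal matrix of companion matrices C(f_i):
R = [[0, 0, -1], [1, 0, 3], [0, 1, 0]].

Note the characteristic polynomial does not split into linear factors over ℚ, so A has no Jordan form over ℚ; the rational canonical form exists over any field.

R = [[0, 0, -1], [1, 0, 3], [0, 1, 0]]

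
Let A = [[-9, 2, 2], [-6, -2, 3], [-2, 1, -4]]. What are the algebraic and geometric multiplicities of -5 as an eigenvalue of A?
The characteristic polynomial is (x + 5)^3, so the factor x + 5 appears with exponent 3: the algebraic multiplicity is 3.

rank(A + 5I) = 1, so the eigenspace has dimension 3 - 1 = 2: the geometric multiplicity is 2.

Since 2 < 3, A is not diagonalizable.

algebraic multiplicity 3, geometric multiplicity 2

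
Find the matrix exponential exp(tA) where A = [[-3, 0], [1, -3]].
A has Jordan form J = [[-3, 1], [0, -3]] with A = PJP^{-1}, so e^{tA} = P e^{tJ} P^{-1}.

For a Jordan block J_k(λ), e^{tJ_k(λ)} = e^{λt} · (I + tN + t^2 N^2/2! + ... + t^{k-1} N^{k-1}/(k-1)!) where N is the nilpotent superdiagonal part.

Assembling the blocks and conjugating back gives the entries of e^{tA} as shown above.

e^{tA} = [[e^{-3*t}, 0], [t*e^{-3*t}, e^{-3*t}]]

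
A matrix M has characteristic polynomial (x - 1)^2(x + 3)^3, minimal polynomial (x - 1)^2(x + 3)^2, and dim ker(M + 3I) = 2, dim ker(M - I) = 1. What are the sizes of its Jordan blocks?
λ = -3: algebraic multiplicity 3 (exponent in χ_M), largest block size 2 (exponent in m_M), 2 blocks (geometric multiplicity). These force block sizes [2, 1].
λ = 1: algebraic multiplicity 2 (exponent in χ_M), largest block size 2 (exponent in m_M), 1 block (geometric multiplicity). This forces block sizes [2].

Jordan blocks: (-3, 2), (-3, 1), (1, 2)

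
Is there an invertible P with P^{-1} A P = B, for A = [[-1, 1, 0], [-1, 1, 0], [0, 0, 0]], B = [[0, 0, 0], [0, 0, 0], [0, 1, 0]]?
Two matrices over a field are similar if and only if they have the same invariant factors.

Both A and B have characteristic polynomial x^3 and minimal polynomial x^2. Computing further, both have invariant factors x, x^2. Hence A and B are similar.

Yes.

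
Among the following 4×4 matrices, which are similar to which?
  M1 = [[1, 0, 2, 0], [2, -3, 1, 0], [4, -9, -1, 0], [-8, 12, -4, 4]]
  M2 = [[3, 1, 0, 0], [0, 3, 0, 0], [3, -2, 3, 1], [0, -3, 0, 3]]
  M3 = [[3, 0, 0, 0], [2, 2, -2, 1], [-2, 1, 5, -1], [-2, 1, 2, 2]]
Characteristic polynomials: χ_{M1} = x^2(x - 4)(x + 3), χ_{M2} = (x - 3)^4, χ_{M3} = (x - 3)^4.

{M1}: invariant factors x^2(x - 4)(x + 3).

{M2}: invariant factors (x - 3)^2, (x - 3)^2.

{M3}: invariant factors x - 3, x - 3, (x - 3)^2.

Matrices are similar if and only if their invariant-factor lists agree; the partition into similarity classes is {M1}, {M2}, {M3}.

3 classes: {M1}, {M2}, {M3}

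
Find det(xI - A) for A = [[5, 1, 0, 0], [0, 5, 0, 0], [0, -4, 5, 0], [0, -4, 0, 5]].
xI - A = [[x - 5, -1, 0, 0], [0, x - 5, 0, 0], [0, 4, x - 5, 0], [0, 4, 0, x - 5]].

Expanding det(xI - A) along the first row:
det(xI - A) = + (x - 5)·det([[x - 5, 0, 0], [4, x - 5, 0], [4, 0, x - 5]]) - (-1)·det([[0, 0, 0], [0, x - 5, 0], [0, 0, x - 5]]) + (0)·det([[0, x - 5, 0], [0, 4, 0], [0, 4, x - 5]]) - (0)·det([[0, x - 5, 0], [0, 4, x - 5], [0, 4, 0]]).

Evaluating gives χ_A(x) = x^4 - 20x^3 + 150x^2 - 500x + 625 = (x - 5)^4.

χ_A(x) = (x - 5)^4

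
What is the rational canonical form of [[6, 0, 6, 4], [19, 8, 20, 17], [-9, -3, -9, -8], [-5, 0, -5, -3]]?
R = [[0, 0, 0, -6], [1, 0, 0, 5], [0, 1, 0, -1], [0, 0, 1, 2]]

The invariant factors of A (the non-unit diagonal entries of the Smith normal form of xI - A over ℚ[x]) are (x - 2)(x^3 + x - 3), each dividing the next. The characteristic polynomial is their product, (x - 2)(x^3 + x - 3).

The rational canonical form is the block-diagonal matrix of companion matrices C(f_i):
R = [[0, 0, 0, -6], [1, 0, 0, 5], [0, 1, 0, -1], [0, 0, 1, 2]].

Note the characteristic polynomial does not split into linear factors over ℚ, so A has no Jordan form over ℚ; the rational canonical form exists over any field.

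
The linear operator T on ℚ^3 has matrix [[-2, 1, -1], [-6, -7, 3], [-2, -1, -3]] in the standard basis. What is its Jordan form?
J = [[-4, 1, 0], [0, -4, 0], [0, 0, -4]]

The characteristic polynomial is det(xI - A) = (x + 4)^3, so the eigenvalues are -4 (algebraic multiplicity 3).

For λ = -4: rank(A + 4I) = 1, rank((A + 4I)^2) = 0. The eigenspace has dimension 3 - 1 = 2, so there are 2 Jordan blocks; the rank sequence gives block sizes [2, 1].

Assembling the blocks gives the Jordan form J above.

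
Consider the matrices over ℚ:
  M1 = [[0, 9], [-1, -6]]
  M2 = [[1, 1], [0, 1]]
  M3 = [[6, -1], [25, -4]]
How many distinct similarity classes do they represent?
2 classes: {M1}, {M2, M3}

Characteristic polynomials: χ_{M1} = (x + 3)^2, χ_{M2} = (x - 1)^2, χ_{M3} = (x - 1)^2.

{M1}: invariant factors (x + 3)^2.

{M2, M3}: invariant factors (x - 1)^2.

Matrices are similar if and only if their invariant-factor lists agree; the partition into similarity classes is {M1}, {M2, M3}.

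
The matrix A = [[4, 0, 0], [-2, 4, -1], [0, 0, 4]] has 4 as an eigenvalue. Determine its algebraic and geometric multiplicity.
The characteristic polynomial is (x - 4)^3, so the factor x - 4 appears with exponent 3: the algebraic multiplicity is 3.

rank(A - 4I) = 1, so the eigenspace has dimension 3 - 1 = 2: the geometric multiplicity is 2.

Since 2 < 3, A is not diagonalizable.

algebraic multiplicity 3, geometric multiplicity 2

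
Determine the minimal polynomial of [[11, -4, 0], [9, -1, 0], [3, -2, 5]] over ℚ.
The characteristic polynomial factors as (x - 5)^3. The minimal polynomial is ∏(x - λ)^{k_λ} where k_λ is the size of the largest Jordan block at λ.

For λ = 5: rank(A - 5I) = 1, and the largest Jordan block has size 2 (the smallest k with rank((A - 5I)^k) = rank((A - 5I)^(k+1))).

So m_A(x) = (x - 5)^2.

m_A(x) = (x - 5)^2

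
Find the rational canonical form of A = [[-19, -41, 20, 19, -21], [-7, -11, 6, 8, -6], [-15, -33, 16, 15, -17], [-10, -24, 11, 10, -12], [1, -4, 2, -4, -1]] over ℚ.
R = [[0, 0, 0, 0, -4], [1, 0, 0, 0, -5], [0, 1, 0, 0, -1], [0, 0, 1, 0, -4], [0, 0, 0, 1, -5]]

The invariant factors of A (the non-unit diagonal entries of the Smith normal form of xI - A over ℚ[x]) are (x + 1)^2(x + 4)(x^2 - x + 1), each dividing the next. The characteristic polynomial is their product, (x + 1)^2(x + 4)(x^2 - x + 1).

The rational canonical form is the block-diagonal matrix of companion matrices C(f_i):
R = [[0, 0, 0, 0, -4], [1, 0, 0, 0, -5], [0, 1, 0, 0, -1], [0, 0, 1, 0, -4], [0, 0, 0, 1, -5]].

Note the characteristic polynomial does not split into linear factors over ℚ, so A has no Jordan form over ℚ; the rational canonical form exists over any field.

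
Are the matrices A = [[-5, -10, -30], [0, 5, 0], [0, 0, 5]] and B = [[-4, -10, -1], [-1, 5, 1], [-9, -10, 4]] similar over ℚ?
No.

Both have characteristic polynomial (x - 5)^2(x + 5), but the minimal polynomial of A is (x - 5)(x + 5) while the minimal polynomial of B is (x - 5)^2(x + 5). The minimal polynomial is a similarity invariant, so A and B are not similar.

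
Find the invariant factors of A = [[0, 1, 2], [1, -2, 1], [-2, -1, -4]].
(x + 2)^3

The Jordan structure of A has elementary divisors (x + 2)^3. Arranging the block sizes at each eigenvalue in decreasing order and taking row products gives the invariant factors.

Invariant factors (smallest first, each dividing the next): (x + 2)^3.

Check: the last factor (x + 2)^3 is the minimal polynomial, and the product (x + 2)^3 is the characteristic polynomial.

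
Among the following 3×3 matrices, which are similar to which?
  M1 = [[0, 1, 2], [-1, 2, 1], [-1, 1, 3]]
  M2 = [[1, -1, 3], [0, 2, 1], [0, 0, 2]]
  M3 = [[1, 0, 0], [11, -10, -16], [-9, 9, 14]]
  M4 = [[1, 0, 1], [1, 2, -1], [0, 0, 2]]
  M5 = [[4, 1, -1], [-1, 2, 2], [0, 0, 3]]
Characteristic polynomials: χ_{M1} = (x - 2)^2(x - 1), χ_{M2} = (x - 2)^2(x - 1), χ_{M3} = (x - 2)^2(x - 1), χ_{M4} = (x - 2)^2(x - 1), χ_{M5} = (x - 3)^3.

{M1, M2, M3}: invariant factors (x - 2)^2(x - 1).

{M4}: invariant factors x - 2, (x - 2)(x - 1).

{M5}: invariant factors (x - 3)^3.

Matrices are similar if and only if their invariant-factor lists agree; the partition into similarity classes is {M1, M2, M3}, {M4}, {M5}.

3 classes: {M1, M2, M3}, {M4}, {M5}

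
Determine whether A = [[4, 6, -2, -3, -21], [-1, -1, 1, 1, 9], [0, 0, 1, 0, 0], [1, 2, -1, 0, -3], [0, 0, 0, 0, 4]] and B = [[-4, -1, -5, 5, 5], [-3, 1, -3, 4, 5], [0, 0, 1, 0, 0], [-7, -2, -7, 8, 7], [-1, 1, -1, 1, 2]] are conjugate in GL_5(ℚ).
Yes.

Two matrices over a field are similar if and only if they have the same invariant factors.

Both A and B have characteristic polynomial (x - 4)(x - 1)^4 and minimal polynomial (x - 4)(x - 1)^3. Computing further, both have invariant factors x - 1, (x - 4)(x - 1)^3. Hence A and B are similar.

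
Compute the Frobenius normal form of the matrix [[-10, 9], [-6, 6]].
R = [[0, 6], [1, -4]]

The invariant factors of A (the non-unit diagonal entries of the Smith normal form of xI - A over ℚ[x]) are x^2 + 4x - 6, each dividing the next. The characteristic polynomial is their product, x^2 + 4x - 6.

The rational canonical form is the block-diagonal matrix of companion matrices C(f_i):
R = [[0, 6], [1, -4]].

Note the characteristic polynomial does not split into linear factors over ℚ, so A has no Jordan form over ℚ; the rational canonical form exists over any field.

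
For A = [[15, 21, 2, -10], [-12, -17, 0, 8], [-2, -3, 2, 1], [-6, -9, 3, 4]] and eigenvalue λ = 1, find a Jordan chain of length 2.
v_1 = [[-1, 1, 0, 0]]^T, v_2 = [[7, -6, -1, -3]]^T

We seek v_1 ∈ ker((A - I)^2) \ ker(A - I), then set v_{i+1} = (A - I) v_i.

One such chain is v_1 = [[-1, 1, 0, 0]]^T, v_2 = [[7, -6, -1, -3]]^T. Check: (A - I) v_2 = [[0, 0, 0, 0]]^T = 0.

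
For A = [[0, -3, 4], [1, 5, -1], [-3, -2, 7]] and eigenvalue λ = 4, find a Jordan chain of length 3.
v_1 = [[2, 0, 1]]^T, v_2 = [[-4, 1, -3]]^T, v_3 = [[1, 0, 1]]^T

We seek v_1 ∈ ker((A - 4I)^3) \ ker((A - 4I)^2), then set v_{i+1} = (A - 4I) v_i.

One such chain is v_1 = [[2, 0, 1]]^T, v_2 = [[-4, 1, -3]]^T, v_3 = [[1, 0, 1]]^T. Check: (A - 4I) v_3 = [[0, 0, 0]]^T = 0.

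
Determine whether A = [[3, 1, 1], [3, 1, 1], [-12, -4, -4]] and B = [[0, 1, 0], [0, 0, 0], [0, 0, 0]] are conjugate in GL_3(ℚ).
Yes.

Two matrices over a field are similar if and only if they have the same invariant factors.

Both A and B have characteristic polynomial x^3 and minimal polynomial x^2. Computing further, both have invariant factors x, x^2. Hence A and B are similar.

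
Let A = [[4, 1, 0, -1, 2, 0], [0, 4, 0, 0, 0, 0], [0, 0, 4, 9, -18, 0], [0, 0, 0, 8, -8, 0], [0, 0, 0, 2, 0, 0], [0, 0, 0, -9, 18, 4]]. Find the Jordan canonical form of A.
The characteristic polynomial is det(xI - A) = (x - 4)^6, so the eigenvalues are 4 (algebraic multiplicity 6).

For λ = 4: rank(A - 4I) = 2, rank((A - 4I)^2) = 0. The eigenspace has dimension 6 - 2 = 4, so there are 4 Jordan blocks; the rank sequence gives block sizes [2, 2, 1, 1].

Assembling the blocks gives the Jordan form J above.

J = [[4, 1, 0, 0, 0, 0], [0, 4, 0, 0, 0, 0], [0, 0, 4, 1, 0, 0], [0, 0, 0, 4, 0, 0], [0, 0, 0, 0, 4, 0], [0, 0, 0, 0, 0, 4]]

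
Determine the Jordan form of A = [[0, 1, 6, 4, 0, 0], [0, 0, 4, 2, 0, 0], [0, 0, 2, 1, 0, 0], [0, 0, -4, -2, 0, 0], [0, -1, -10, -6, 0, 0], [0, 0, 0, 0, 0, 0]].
J = [[0, 1, 0, 0, 0, 0], [0, 0, 0, 0, 0, 0], [0, 0, 0, 1, 0, 0], [0, 0, 0, 0, 0, 0], [0, 0, 0, 0, 0, 0], [0, 0, 0, 0, 0, 0]]

The characteristic polynomial is det(xI - A) = x^6, so the eigenvalues are 0 (algebraic multiplicity 6).

For λ = 0: rank(A) = 2, rank(A^2) = 0. The eigenspace has dimension 6 - 2 = 4, so there are 4 Jordan blocks; the rank sequence gives block sizes [2, 2, 1, 1].

Assembling the blocks gives the Jordan form J above.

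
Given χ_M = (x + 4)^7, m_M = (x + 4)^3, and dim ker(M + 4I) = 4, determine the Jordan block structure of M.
Jordan blocks: (-4, 3), (-4, 2), (-4, 1), (-4, 1)

λ = -4: algebraic multiplicity 7 (exponent in χ_M), largest block size 3 (exponent in m_M), 4 blocks (geometric multiplicity). These force block sizes [3, 2, 1, 1].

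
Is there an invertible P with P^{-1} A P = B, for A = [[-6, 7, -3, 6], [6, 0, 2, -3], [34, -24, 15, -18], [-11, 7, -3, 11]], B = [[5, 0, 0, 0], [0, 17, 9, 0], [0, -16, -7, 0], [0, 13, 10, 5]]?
Yes.

Two matrices over a field are similar if and only if they have the same invariant factors.

Both A and B have characteristic polynomial (x - 5)^4 and minimal polynomial (x - 5)^3. Computing further, both have invariant factors x - 5, (x - 5)^3. Hence A and B are similar.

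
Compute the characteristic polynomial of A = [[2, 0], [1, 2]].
χ_A(x) = (x - 2)^2

xI - A = [[x - 2, 0], [-1, x - 2]].

Expanding det(xI - A) along the first row:
det(xI - A) = + (x - 2)·det([[x - 2]]) - (0)·det([[-1]]).

Evaluating gives χ_A(x) = x^2 - 4x + 4 = (x - 2)^2.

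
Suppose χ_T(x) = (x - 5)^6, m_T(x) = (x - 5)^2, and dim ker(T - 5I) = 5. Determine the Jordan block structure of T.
Jordan blocks: (5, 2), (5, 1), (5, 1), (5, 1), (5, 1)

λ = 5: algebraic multiplicity 6 (exponent in χ_T), largest block size 2 (exponent in m_T), 5 blocks (geometric multiplicity). These force block sizes [2, 1, 1, 1, 1].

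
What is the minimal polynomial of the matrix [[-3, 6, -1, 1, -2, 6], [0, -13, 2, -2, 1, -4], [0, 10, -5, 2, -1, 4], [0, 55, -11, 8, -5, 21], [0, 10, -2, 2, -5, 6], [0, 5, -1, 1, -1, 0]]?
m_A(x) = (x + 3)^3

The characteristic polynomial factors as (x + 3)^6. The minimal polynomial is ∏(x - λ)^{k_λ} where k_λ is the size of the largest Jordan block at λ.

For λ = -3: rank(A + 3I) = 3, and the largest Jordan block has size 3 (the smallest k with rank((A + 3I)^k) = rank((A + 3I)^(k+1))).

So m_A(x) = (x + 3)^3.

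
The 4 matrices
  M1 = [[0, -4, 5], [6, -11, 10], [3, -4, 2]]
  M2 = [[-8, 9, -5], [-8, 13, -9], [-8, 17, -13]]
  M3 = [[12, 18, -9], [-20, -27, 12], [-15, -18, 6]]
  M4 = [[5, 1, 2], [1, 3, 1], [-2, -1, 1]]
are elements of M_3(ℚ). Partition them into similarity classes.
Characteristic polynomials: χ_{M1} = (x + 3)^3, χ_{M2} = x(x + 4)^2, χ_{M3} = (x + 3)^3, χ_{M4} = (x - 3)^3.

{M1, M3}: invariant factors x + 3, (x + 3)^2.

{M2}: invariant factors x(x + 4)^2.

{M4}: invariant factors (x - 3)^3.

Matrices are similar if and only if their invariant-factor lists agree; the partition into similarity classes is {M1, M3}, {M2}, {M4}.

3 classes: {M1, M3}, {M2}, {M4}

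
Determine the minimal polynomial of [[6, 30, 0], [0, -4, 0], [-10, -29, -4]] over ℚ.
m_A(x) = (x - 6)(x + 4)^2

The characteristic polynomial factors as (x - 6)(x + 4)^2. The minimal polynomial is ∏(x - λ)^{k_λ} where k_λ is the size of the largest Jordan block at λ.

For λ = -4: rank(A + 4I) = 2, and the largest Jordan block has size 2 (the smallest k with rank((A + 4I)^k) = rank((A + 4I)^(k+1))).
For λ = 6: rank(A - 6I) = 2, and the largest Jordan block has size 1 (the smallest k with rank((A - 6I)^k) = rank((A - 6I)^(k+1))).

So m_A(x) = (x - 6)(x + 4)^2.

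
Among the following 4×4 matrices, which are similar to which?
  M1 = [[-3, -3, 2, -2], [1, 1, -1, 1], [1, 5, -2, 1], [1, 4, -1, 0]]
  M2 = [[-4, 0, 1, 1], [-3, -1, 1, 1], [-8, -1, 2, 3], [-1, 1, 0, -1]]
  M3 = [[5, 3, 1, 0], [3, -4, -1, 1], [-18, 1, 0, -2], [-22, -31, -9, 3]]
3 classes: {M1}, {M2}, {M3}

Characteristic polynomials: χ_{M1} = (x + 1)^4, χ_{M2} = (x + 1)^4, χ_{M3} = (x - 1)^4.

{M1}: invariant factors x + 1, (x + 1)^3.

{M2}: invariant factors (x + 1)^2, (x + 1)^2.

{M3}: invariant factors x - 1, (x - 1)^3.

Matrices are similar if and only if their invariant-factor lists agree; the partition into similarity classes is {M1}, {M2}, {M3}.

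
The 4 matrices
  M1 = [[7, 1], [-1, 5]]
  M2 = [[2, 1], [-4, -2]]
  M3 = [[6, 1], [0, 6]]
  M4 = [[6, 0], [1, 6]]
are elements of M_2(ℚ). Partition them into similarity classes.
Characteristic polynomials: χ_{M1} = (x - 6)^2, χ_{M2} = x^2, χ_{M3} = (x - 6)^2, χ_{M4} = (x - 6)^2.

{M1, M3, M4}: invariant factors (x - 6)^2.

{M2}: invariant factors x^2.

Matrices are similar if and only if their invariant-factor lists agree; the partition into similarity classes is {M1, M3, M4}, {M2}.

2 classes: {M1, M3, M4}, {M2}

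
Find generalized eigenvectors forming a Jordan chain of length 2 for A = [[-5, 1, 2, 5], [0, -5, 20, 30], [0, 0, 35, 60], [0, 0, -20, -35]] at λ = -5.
We seek v_1 ∈ ker((A + 5I)^2) \ ker(A + 5I), then set v_{i+1} = (A + 5I) v_i.

One such chain is v_1 = [[1, 1, 0, 0]]^T, v_2 = [[1, 0, 0, 0]]^T. Check: (A + 5I) v_2 = [[0, 0, 0, 0]]^T = 0.

v_1 = [[1, 1, 0, 0]]^T, v_2 = [[1, 0, 0, 0]]^T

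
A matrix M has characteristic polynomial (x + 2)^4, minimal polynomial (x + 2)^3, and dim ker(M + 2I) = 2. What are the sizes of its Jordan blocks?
λ = -2: algebraic multiplicity 4 (exponent in χ_M), largest block size 3 (exponent in m_M), 2 blocks (geometric multiplicity). These force block sizes [3, 1].

Jordan blocks: (-2, 3), (-2, 1)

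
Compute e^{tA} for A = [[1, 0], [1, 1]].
e^{tA} = [[e^{t}, 0], [t*e^{t}, e^{t}]]

A has Jordan form J = [[1, 1], [0, 1]] with A = PJP^{-1}, so e^{tA} = P e^{tJ} P^{-1}.

For a Jordan block J_k(λ), e^{tJ_k(λ)} = e^{λt} · (I + tN + t^2 N^2/2! + ... + t^{k-1} N^{k-1}/(k-1)!) where N is the nilpotent superdiagonal part.

Assembling the blocks and conjugating back gives the entries of e^{tA} as shown above.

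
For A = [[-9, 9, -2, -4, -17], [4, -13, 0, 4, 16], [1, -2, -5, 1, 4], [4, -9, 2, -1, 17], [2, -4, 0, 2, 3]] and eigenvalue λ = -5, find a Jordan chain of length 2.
v_1 = [[0, 1, 0, 2, 0]]^T, v_2 = [[1, 0, 0, -1, 0]]^T

We seek v_1 ∈ ker((A + 5I)^2) \ ker(A + 5I), then set v_{i+1} = (A + 5I) v_i.

One such chain is v_1 = [[0, 1, 0, 2, 0]]^T, v_2 = [[1, 0, 0, -1, 0]]^T. Check: (A + 5I) v_2 = [[0, 0, 0, 0, 0]]^T = 0.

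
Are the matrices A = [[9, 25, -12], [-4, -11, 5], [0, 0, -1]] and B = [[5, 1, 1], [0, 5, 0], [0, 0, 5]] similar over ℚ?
trace(A) = -3 but trace(B) = 15. The trace is a similarity invariant, so A and B are not similar.

No.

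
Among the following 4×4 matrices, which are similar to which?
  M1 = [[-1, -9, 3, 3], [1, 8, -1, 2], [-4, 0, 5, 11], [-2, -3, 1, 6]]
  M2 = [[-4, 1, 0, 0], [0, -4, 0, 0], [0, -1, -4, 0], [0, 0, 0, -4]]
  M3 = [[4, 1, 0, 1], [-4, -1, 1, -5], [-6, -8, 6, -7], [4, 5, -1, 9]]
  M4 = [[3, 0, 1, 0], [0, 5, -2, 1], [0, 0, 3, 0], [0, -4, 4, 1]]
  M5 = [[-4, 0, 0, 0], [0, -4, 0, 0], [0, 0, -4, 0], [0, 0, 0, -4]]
Characteristic polynomials: χ_{M1} = (x - 5)^2(x - 4)^2, χ_{M2} = (x + 4)^4, χ_{M3} = (x - 5)^2(x - 4)^2, χ_{M4} = (x - 3)^4, χ_{M5} = (x + 4)^4.

{M1, M3}: invariant factors (x - 5)^2(x - 4)^2.

{M2}: invariant factors x + 4, x + 4, (x + 4)^2.

{M4}: invariant factors (x - 3)^2, (x - 3)^2.

{M5}: invariant factors x + 4, x + 4, x + 4, x + 4.

Matrices are similar if and only if their invariant-factor lists agree; the partition into similarity classes is {M1, M3}, {M2}, {M4}, {M5}.

4 classes: {M1, M3}, {M2}, {M4}, {M5}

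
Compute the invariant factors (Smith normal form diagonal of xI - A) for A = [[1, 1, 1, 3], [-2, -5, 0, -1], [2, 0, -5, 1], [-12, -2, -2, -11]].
(x + 5)^2, (x + 5)^2

The Jordan structure of A has elementary divisors (x + 5)^2, (x + 5)^2. Arranging the block sizes at each eigenvalue in decreasing order and taking row products gives the invariant factors.

Invariant factors (smallest first, each dividing the next): (x + 5)^2, (x + 5)^2.

Check: the last factor (x + 5)^2 is the minimal polynomial, and the product (x + 5)^4 is the characteristic polynomial.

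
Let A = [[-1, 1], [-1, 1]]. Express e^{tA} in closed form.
e^{tA} = [[1 - t, t], [-t, t + 1]]

A has Jordan form J = [[0, 1], [0, 0]] with A = PJP^{-1}, so e^{tA} = P e^{tJ} P^{-1}.

For a Jordan block J_k(λ), e^{tJ_k(λ)} = e^{λt} · (I + tN + t^2 N^2/2! + ... + t^{k-1} N^{k-1}/(k-1)!) where N is the nilpotent superdiagonal part.

Assembling the blocks and conjugating back gives the entries of e^{tA} as shown above.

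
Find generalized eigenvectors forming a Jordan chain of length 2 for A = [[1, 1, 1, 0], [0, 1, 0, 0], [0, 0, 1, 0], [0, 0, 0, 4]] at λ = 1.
v_1 = [[1, 1, 0, 0]]^T, v_2 = [[1, 0, 0, 0]]^T

We seek v_1 ∈ ker((A - I)^2) \ ker(A - I), then set v_{i+1} = (A - I) v_i.

One such chain is v_1 = [[1, 1, 0, 0]]^T, v_2 = [[1, 0, 0, 0]]^T. Check: (A - I) v_2 = [[0, 0, 0, 0]]^T = 0.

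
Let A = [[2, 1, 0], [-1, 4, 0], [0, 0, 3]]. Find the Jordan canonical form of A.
J = [[3, 1, 0], [0, 3, 0], [0, 0, 3]]

The characteristic polynomial is det(xI - A) = (x - 3)^3, so the eigenvalues are 3 (algebraic multiplicity 3).

For λ = 3: rank(A - 3I) = 1, rank((A - 3I)^2) = 0. The eigenspace has dimension 3 - 1 = 2, so there are 2 Jordan blocks; the rank sequence gives block sizes [2, 1].

Assembling the blocks gives the Jordan form J above.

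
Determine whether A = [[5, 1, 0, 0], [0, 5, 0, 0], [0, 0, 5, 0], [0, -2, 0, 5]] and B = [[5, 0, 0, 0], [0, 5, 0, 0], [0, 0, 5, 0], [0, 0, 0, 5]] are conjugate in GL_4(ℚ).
No.

Both have characteristic polynomial (x - 5)^4, but the minimal polynomial of A is (x - 5)^2 while the minimal polynomial of B is x - 5. The minimal polynomial is a similarity invariant, so A and B are not similar.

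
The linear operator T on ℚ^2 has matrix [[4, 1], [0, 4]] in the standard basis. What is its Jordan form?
J = [[4, 1], [0, 4]]

The characteristic polynomial is det(xI - A) = (x - 4)^2, so the eigenvalues are 4 (algebraic multiplicity 2).

For λ = 4: rank(A - 4I) = 1, rank((A - 4I)^2) = 0. The eigenspace has dimension 2 - 1 = 1, so there is 1 Jordan block; the rank sequence gives block sizes [2].

Assembling the blocks gives the Jordan form J above.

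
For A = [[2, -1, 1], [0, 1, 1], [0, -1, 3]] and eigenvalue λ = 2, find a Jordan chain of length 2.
We seek v_1 ∈ ker((A - 2I)^2) \ ker(A - 2I), then set v_{i+1} = (A - 2I) v_i.

One such chain is v_1 = [[3, 0, 1]]^T, v_2 = [[1, 1, 1]]^T. Check: (A - 2I) v_2 = [[0, 0, 0]]^T = 0.

v_1 = [[3, 0, 1]]^T, v_2 = [[1, 1, 1]]^T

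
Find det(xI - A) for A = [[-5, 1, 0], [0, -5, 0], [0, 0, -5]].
χ_A(x) = (x + 5)^3

xI - A = [[x + 5, -1, 0], [0, x + 5, 0], [0, 0, x + 5]].

Expanding det(xI - A) along the first row:
det(xI - A) = + (x + 5)·det([[x + 5, 0], [0, x + 5]]) - (-1)·det([[0, 0], [0, x + 5]]) + (0)·det([[0, x + 5], [0, 0]]).

Evaluating gives χ_A(x) = x^3 + 15x^2 + 75x + 125 = (x + 5)^3.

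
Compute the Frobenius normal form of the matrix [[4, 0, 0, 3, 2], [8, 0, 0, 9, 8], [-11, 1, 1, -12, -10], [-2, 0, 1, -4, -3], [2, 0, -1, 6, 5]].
The invariant factors of A (the non-unit diagonal entries of the Smith normal form of xI - A over ℚ[x]) are x - 2, (x - 2)^2(x - 1)(x + 1), each dividing the next. The characteristic polynomial is their product, (x - 2)^3(x - 1)(x + 1).

The rational canonical form is the block-diagonal matrix of companion matrices C(f_i):
R = [[2, 0, 0, 0, 0], [0, 0, 0, 0, 4], [0, 1, 0, 0, -4], [0, 0, 1, 0, -3], [0, 0, 0, 1, 4]].

R = [[2, 0, 0, 0, 0], [0, 0, 0, 0, 4], [0, 1, 0, 0, -4], [0, 0, 1, 0, -3], [0, 0, 0, 1, 4]]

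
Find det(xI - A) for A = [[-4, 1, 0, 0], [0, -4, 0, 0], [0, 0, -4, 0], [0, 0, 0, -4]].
χ_A(x) = (x + 4)^4

xI - A = [[x + 4, -1, 0, 0], [0, x + 4, 0, 0], [0, 0, x + 4, 0], [0, 0, 0, x + 4]].

Expanding det(xI - A) along the first row:
det(xI - A) = + (x + 4)·det([[x + 4, 0, 0], [0, x + 4, 0], [0, 0, x + 4]]) - (-1)·det([[0, 0, 0], [0, x + 4, 0], [0, 0, x + 4]]) + (0)·det([[0, x + 4, 0], [0, 0, 0], [0, 0, x + 4]]) - (0)·det([[0, x + 4, 0], [0, 0, x + 4], [0, 0, 0]]).

Evaluating gives χ_A(x) = x^4 + 16x^3 + 96x^2 + 256x + 256 = (x + 4)^4.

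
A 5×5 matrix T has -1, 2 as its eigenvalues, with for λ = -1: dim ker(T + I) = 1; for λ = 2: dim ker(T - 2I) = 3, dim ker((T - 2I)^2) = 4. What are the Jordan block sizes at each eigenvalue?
Jordan blocks: (-1, 1), (2, 2), (2, 1), (2, 1)

λ = -1: successive nullity increments [1] count blocks of size ≥ k; block sizes are [1].
λ = 2: successive nullity increments [3, 1] count blocks of size ≥ k; block sizes are [2, 1, 1].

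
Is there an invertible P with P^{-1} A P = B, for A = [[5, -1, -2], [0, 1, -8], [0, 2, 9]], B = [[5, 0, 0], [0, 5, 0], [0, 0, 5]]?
Both have characteristic polynomial (x - 5)^3, but the minimal polynomial of A is (x - 5)^2 while the minimal polynomial of B is x - 5. The minimal polynomial is a similarity invariant, so A and B are not similar.

No.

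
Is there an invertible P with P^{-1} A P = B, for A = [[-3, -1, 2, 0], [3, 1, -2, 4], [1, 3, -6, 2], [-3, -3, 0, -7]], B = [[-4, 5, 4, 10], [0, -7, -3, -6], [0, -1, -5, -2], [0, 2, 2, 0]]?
No.

trace(A) = -15 but trace(B) = -16. The trace is a similarity invariant, so A and B are not similar.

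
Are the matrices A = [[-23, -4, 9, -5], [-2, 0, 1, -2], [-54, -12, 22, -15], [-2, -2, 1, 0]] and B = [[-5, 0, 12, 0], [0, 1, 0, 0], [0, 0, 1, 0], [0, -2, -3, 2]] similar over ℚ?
No.

Both have characteristic polynomial (x - 2)(x - 1)^2(x + 5), but the minimal polynomial of A is (x - 2)(x - 1)^2(x + 5) while the minimal polynomial of B is (x - 2)(x - 1)(x + 5). The minimal polynomial is a similarity invariant, so A and B are not similar.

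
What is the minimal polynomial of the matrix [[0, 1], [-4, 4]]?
The characteristic polynomial factors as (x - 2)^2. The minimal polynomial is ∏(x - λ)^{k_λ} where k_λ is the size of the largest Jordan block at λ.

For λ = 2: rank(A - 2I) = 1, and the largest Jordan block has size 2 (the smallest k with rank((A - 2I)^k) = rank((A - 2I)^(k+1))).

So m_A(x) = (x - 2)^2.

m_A(x) = (x - 2)^2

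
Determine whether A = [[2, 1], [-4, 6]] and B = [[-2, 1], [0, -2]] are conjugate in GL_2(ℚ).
No.

trace(A) = 8 but trace(B) = -4. The trace is a similarity invariant, so A and B are not similar.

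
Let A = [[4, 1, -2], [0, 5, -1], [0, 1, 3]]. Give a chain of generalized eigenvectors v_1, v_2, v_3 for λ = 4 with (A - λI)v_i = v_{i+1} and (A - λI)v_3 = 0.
We seek v_1 ∈ ker((A - 4I)^3) \ ker((A - 4I)^2), then set v_{i+1} = (A - 4I) v_i.

One such chain is v_1 = [[6, 2, 3]]^T, v_2 = [[-4, -1, -1]]^T, v_3 = [[1, 0, 0]]^T. Check: (A - 4I) v_3 = [[0, 0, 0]]^T = 0.

v_1 = [[6, 2, 3]]^T, v_2 = [[-4, -1, -1]]^T, v_3 = [[1, 0, 0]]^T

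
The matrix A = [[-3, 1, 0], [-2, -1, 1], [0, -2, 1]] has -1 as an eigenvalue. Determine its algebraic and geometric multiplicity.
algebraic multiplicity 3, geometric multiplicity 1

The characteristic polynomial is (x + 1)^3, so the factor x + 1 appears with exponent 3: the algebraic multiplicity is 3.

rank(A + I) = 2, so the eigenspace has dimension 3 - 2 = 1: the geometric multiplicity is 1.

Since 1 < 3, A is not diagonalizable.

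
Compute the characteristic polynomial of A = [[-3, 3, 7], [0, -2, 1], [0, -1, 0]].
χ_A(x) = (x + 1)^2(x + 3)

xI - A = [[x + 3, -3, -7], [0, x + 2, -1], [0, 1, x]].

Expanding det(xI - A) along the first row:
det(xI - A) = + (x + 3)·det([[x + 2, -1], [1, x]]) - (-3)·det([[0, -1], [0, x]]) + (-7)·det([[0, x + 2], [0, 1]]).

Evaluating gives χ_A(x) = x^3 + 5x^2 + 7x + 3 = (x + 1)^2(x + 3).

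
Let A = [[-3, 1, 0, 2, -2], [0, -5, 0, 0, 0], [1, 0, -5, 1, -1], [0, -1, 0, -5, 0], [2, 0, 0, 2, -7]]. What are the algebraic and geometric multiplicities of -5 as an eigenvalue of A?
The characteristic polynomial is (x + 5)^5, so the factor x + 5 appears with exponent 5: the algebraic multiplicity is 5.

rank(A + 5I) = 2, so the eigenspace has dimension 5 - 2 = 3: the geometric multiplicity is 3.

Since 3 < 5, A is not diagonalizable.

algebraic multiplicity 5, geometric multiplicity 3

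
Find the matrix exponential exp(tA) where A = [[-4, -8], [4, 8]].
e^{tA} = [[2 - e^{4*t}, 2 - 2*e^{4*t}], [e^{4*t} - 1, 2*e^{4*t} - 1]]

A has Jordan form J = [[0, 0], [0, 4]] with A = PJP^{-1}, so e^{tA} = P e^{tJ} P^{-1}.

For a Jordan block J_k(λ), e^{tJ_k(λ)} = e^{λt} · (I + tN + t^2 N^2/2! + ... + t^{k-1} N^{k-1}/(k-1)!) where N is the nilpotent superdiagonal part.

Assembling the blocks and conjugating back gives the entries of e^{tA} as shown above.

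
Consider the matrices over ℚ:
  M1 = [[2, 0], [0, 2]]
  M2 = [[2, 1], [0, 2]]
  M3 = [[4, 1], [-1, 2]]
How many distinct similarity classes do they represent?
Characteristic polynomials: χ_{M1} = (x - 2)^2, χ_{M2} = (x - 2)^2, χ_{M3} = (x - 3)^2.

{M1}: invariant factors x - 2, x - 2.

{M2}: invariant factors (x - 2)^2.

{M3}: invariant factors (x - 3)^2.

Matrices are similar if and only if their invariant-factor lists agree; the partition into similarity classes is {M1}, {M2}, {M3}.

3 classes: {M1}, {M2}, {M3}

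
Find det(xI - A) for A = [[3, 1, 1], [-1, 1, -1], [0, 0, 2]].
xI - A = [[x - 3, -1, -1], [1, x - 1, 1], [0, 0, x - 2]].

Expanding det(xI - A) along the first row:
det(xI - A) = + (x - 3)·det([[x - 1, 1], [0, x - 2]]) - (-1)·det([[1, 1], [0, x - 2]]) + (-1)·det([[1, x - 1], [0, 0]]).

Evaluating gives χ_A(x) = x^3 - 6x^2 + 12x - 8 = (x - 2)^3.

χ_A(x) = (x - 2)^3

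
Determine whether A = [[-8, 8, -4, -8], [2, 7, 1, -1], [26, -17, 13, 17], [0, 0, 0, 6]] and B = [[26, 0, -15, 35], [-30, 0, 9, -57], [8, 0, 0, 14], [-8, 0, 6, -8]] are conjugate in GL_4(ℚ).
Yes.

Two matrices over a field are similar if and only if they have the same invariant factors.

Both A and B have characteristic polynomial x(x - 6)^3 and minimal polynomial x(x - 6)^2. Computing further, both have invariant factors x - 6, x(x - 6)^2. Hence A and B are similar.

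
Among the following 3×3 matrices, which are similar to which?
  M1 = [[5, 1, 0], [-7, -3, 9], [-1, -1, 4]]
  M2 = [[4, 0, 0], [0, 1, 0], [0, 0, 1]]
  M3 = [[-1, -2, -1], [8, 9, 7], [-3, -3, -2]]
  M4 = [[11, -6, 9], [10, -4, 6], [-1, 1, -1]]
Characteristic polynomials: χ_{M1} = (x - 4)(x - 1)^2, χ_{M2} = (x - 4)(x - 1)^2, χ_{M3} = (x - 4)(x - 1)^2, χ_{M4} = (x - 2)^3.

{M1, M3}: invariant factors (x - 4)(x - 1)^2.

{M2}: invariant factors x - 1, (x - 4)(x - 1).

{M4}: invariant factors (x - 2)^3.

Matrices are similar if and only if their invariant-factor lists agree; the partition into similarity classes is {M1, M3}, {M2}, {M4}.

3 classes: {M1, M3}, {M2}, {M4}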